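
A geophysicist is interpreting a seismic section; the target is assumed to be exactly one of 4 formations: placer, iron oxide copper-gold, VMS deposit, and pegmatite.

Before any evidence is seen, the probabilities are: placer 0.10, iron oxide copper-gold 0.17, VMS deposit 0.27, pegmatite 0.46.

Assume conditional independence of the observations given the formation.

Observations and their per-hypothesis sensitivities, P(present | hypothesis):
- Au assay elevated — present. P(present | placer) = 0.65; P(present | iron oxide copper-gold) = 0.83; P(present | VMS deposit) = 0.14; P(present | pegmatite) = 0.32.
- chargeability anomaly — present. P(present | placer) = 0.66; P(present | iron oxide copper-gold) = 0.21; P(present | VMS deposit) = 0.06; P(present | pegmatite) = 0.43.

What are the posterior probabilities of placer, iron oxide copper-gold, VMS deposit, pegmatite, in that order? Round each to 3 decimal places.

For each hypothesis, the unnormalized posterior weight is prior × product of the observation likelihoods:
  placer: 0.10 × 0.65 × 0.66 = 0.0429
  iron oxide copper-gold: 0.17 × 0.83 × 0.21 = 0.029631
  VMS deposit: 0.27 × 0.14 × 0.06 = 0.002268
  pegmatite: 0.46 × 0.32 × 0.43 = 0.063296
Marginal likelihood of the evidence = 0.13809.
P(placer | evidence) = 0.0429 / 0.13809 ≈ 0.311
P(iron oxide copper-gold | evidence) = 0.029631 / 0.13809 ≈ 0.215
P(VMS deposit | evidence) = 0.002268 / 0.13809 ≈ 0.016
P(pegmatite | evidence) = 0.063296 / 0.13809 ≈ 0.458

0.311, 0.215, 0.016, 0.458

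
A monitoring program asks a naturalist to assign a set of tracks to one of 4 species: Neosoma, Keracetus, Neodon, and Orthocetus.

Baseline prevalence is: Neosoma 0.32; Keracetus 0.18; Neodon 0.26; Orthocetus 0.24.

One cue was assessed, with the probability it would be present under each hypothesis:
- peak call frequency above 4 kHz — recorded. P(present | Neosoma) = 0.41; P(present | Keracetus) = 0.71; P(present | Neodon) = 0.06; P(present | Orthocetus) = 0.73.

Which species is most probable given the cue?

Multiply each prior by the likelihood of the cue:
  Neosoma: 0.32 × 0.41 = 0.1312
  Keracetus: 0.18 × 0.71 = 0.1278
  Neodon: 0.26 × 0.06 = 0.0156
  Orthocetus: 0.24 × 0.73 = 0.1752
Marginal likelihood of the evidence = 0.4498.
P(Neosoma | evidence) ≈ 0.1312 / 0.4498 ≈ 0.292
P(Keracetus | evidence) ≈ 0.1278 / 0.4498 ≈ 0.284
P(Neodon | evidence) ≈ 0.0156 / 0.4498 ≈ 0.035
P(Orthocetus | evidence) ≈ 0.1752 / 0.4498 ≈ 0.390
The largest is 0.390, so Orthocetus is most probable.

Orthocetus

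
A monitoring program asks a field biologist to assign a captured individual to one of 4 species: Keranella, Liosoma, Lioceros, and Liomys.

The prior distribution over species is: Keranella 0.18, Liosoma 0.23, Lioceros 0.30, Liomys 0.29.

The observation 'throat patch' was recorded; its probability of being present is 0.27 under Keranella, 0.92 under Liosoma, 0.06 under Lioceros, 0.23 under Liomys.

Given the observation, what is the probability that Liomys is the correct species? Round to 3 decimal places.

0.193

For each hypothesis, the unnormalized posterior weight is prior × likelihood:
  Keranella: 0.18 × 0.27 = 0.0486
  Liosoma: 0.23 × 0.92 = 0.2116
  Lioceros: 0.30 × 0.06 = 0.018
  Liomys: 0.29 × 0.23 = 0.0667
The unnormalized weights sum to 0.3449.
P(Liomys | evidence) = 0.0667 / 0.3449 ≈ 0.193.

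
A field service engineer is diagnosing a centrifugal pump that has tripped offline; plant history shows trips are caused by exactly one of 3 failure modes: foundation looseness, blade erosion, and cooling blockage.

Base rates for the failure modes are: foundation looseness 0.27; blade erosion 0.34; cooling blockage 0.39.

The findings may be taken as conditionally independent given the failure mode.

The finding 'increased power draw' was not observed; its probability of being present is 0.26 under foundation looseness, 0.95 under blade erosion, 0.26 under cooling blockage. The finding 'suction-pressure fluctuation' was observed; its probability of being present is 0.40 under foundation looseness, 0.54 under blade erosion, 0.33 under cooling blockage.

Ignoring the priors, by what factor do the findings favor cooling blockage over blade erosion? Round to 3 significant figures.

9.04

The Bayes factor is the ratio of the joint likelihoods of the evidence pattern under the two hypotheses (using 1 − P(present | H) for each absent finding).
  cooling blockage: (1 − 0.26) × 0.33 = 0.2442
  blade erosion: (1 − 0.95) × 0.54 = 0.027
Bayes factor = 0.2442 / 0.027 ≈ 9.04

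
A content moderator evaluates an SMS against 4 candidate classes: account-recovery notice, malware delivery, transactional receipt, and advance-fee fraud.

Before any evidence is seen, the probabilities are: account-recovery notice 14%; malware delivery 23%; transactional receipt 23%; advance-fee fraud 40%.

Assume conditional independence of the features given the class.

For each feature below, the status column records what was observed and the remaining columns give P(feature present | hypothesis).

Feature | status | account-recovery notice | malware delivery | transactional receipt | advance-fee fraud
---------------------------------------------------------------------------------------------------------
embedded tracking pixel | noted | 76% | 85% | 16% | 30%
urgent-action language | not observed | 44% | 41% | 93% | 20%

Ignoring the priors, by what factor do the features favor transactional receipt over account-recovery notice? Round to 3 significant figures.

0.0263

Joint likelihood of the feature pattern under each hypothesis (using 1 − P(present | H) for each absent feature):
  transactional receipt: 0.16 × (1 − 0.93) = 0.0112
  account-recovery notice: 0.76 × (1 − 0.44) = 0.4256
Bayes factor = 0.0112 / 0.4256 ≈ 0.0263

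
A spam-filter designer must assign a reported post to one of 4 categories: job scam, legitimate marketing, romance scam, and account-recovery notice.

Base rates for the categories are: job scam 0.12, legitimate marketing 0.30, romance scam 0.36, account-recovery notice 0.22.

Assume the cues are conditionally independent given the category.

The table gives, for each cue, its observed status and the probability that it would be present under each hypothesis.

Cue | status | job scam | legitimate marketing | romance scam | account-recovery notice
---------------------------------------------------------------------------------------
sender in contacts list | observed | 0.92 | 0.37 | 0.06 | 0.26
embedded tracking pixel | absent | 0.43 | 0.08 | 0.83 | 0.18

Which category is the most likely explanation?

legitimate marketing

For each hypothesis, the unnormalized posterior weight is prior × product of the cue likelihoods (using 1 − P(present | H) for each absent cue):
  job scam: 0.12 × 0.92 × (1 − 0.43) = 0.062928
  legitimate marketing: 0.30 × 0.37 × (1 − 0.08) = 0.10212
  romance scam: 0.36 × 0.06 × (1 − 0.83) = 0.003672
  account-recovery notice: 0.22 × 0.26 × (1 − 0.18) = 0.046904
The unnormalized weights sum to 0.21562.
P(job scam | evidence) ≈ 0.062928 / 0.21562 ≈ 0.292
P(legitimate marketing | evidence) ≈ 0.10212 / 0.21562 ≈ 0.474
P(romance scam | evidence) ≈ 0.003672 / 0.21562 ≈ 0.017
P(account-recovery notice | evidence) ≈ 0.046904 / 0.21562 ≈ 0.218
The largest is 0.474, so legitimate marketing is most probable.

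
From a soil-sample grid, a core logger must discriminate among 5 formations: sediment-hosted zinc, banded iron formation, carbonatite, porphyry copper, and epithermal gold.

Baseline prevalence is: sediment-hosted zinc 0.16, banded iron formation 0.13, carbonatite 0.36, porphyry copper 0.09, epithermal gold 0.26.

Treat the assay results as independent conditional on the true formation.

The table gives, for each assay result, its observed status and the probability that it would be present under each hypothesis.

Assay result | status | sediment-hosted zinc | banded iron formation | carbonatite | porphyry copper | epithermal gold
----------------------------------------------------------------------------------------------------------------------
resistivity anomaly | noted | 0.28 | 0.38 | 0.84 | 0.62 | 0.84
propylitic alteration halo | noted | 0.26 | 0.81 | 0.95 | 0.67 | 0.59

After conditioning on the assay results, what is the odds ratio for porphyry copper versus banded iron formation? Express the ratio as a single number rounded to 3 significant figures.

0.934

Unnormalized posterior weight (prior times the assay result likelihoods) for each of the two hypotheses:
  porphyry copper: 0.09 × 0.62 × 0.67 = 0.037386
  banded iron formation: 0.13 × 0.38 × 0.81 = 0.040014
Odds(porphyry copper : banded iron formation) = 0.037386 / 0.040014 ≈ 0.934.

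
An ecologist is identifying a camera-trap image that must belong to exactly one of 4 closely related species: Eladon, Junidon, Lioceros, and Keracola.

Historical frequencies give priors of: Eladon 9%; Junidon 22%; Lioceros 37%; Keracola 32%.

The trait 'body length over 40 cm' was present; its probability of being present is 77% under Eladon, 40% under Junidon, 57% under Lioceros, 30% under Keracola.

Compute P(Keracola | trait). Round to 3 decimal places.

By Bayes' rule, the unnormalized weight for each hypothesis is prior × likelihood:
  Eladon: 0.09 × 0.77 = 0.0693
  Junidon: 0.22 × 0.40 = 0.088
  Lioceros: 0.37 × 0.57 = 0.2109
  Keracola: 0.32 × 0.30 = 0.096
Marginal likelihood of the evidence = 0.4642.
P(Keracola | evidence) = 0.096 / 0.4642 ≈ 0.207.

0.207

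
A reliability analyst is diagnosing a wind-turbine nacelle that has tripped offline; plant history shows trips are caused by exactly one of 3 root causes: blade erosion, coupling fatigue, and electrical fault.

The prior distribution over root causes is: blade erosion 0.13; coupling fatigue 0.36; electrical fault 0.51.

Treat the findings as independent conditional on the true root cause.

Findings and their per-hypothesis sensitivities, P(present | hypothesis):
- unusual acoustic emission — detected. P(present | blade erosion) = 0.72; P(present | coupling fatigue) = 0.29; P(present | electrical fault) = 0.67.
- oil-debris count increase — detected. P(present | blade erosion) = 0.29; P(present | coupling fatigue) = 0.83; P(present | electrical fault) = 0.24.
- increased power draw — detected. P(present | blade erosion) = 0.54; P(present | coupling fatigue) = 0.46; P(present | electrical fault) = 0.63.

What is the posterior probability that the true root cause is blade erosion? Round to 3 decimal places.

By Bayes' rule with conditional independence, the unnormalized weight for each hypothesis is prior × ∏ likelihoods:
  blade erosion: 0.13 × 0.72 × 0.29 × 0.54 = 0.014658
  coupling fatigue: 0.36 × 0.29 × 0.83 × 0.46 = 0.03986
  electrical fault: 0.51 × 0.67 × 0.24 × 0.63 = 0.051665
Marginal likelihood of the evidence = 0.10618.
P(blade erosion | evidence) = 0.014658 / 0.10618 ≈ 0.138.

0.138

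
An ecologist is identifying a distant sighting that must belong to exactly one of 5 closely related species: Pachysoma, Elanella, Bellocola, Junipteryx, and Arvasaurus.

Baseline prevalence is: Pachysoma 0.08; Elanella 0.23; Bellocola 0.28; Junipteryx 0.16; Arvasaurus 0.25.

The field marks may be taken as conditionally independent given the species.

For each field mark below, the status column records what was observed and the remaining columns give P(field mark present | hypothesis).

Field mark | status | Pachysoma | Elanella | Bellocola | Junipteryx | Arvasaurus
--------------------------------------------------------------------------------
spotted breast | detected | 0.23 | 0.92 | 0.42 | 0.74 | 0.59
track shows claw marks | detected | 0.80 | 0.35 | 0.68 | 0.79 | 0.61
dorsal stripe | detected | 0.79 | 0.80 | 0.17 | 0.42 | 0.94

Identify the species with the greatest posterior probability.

Arvasaurus

Multiply each prior by the joint likelihood of the field mark pattern:
  Pachysoma: 0.08 × 0.23 × 0.80 × 0.79 = 0.011629
  Elanella: 0.23 × 0.92 × 0.35 × 0.80 = 0.059248
  Bellocola: 0.28 × 0.42 × 0.68 × 0.17 = 0.013595
  Junipteryx: 0.16 × 0.74 × 0.79 × 0.42 = 0.039285
  Arvasaurus: 0.25 × 0.59 × 0.61 × 0.94 = 0.084576
The unnormalized weights sum to 0.20833.
P(Pachysoma | evidence) ≈ 0.011629 / 0.20833 ≈ 0.056
P(Elanella | evidence) ≈ 0.059248 / 0.20833 ≈ 0.284
P(Bellocola | evidence) ≈ 0.013595 / 0.20833 ≈ 0.065
P(Junipteryx | evidence) ≈ 0.039285 / 0.20833 ≈ 0.189
P(Arvasaurus | evidence) ≈ 0.084576 / 0.20833 ≈ 0.406
The largest is 0.406, so Arvasaurus is most probable.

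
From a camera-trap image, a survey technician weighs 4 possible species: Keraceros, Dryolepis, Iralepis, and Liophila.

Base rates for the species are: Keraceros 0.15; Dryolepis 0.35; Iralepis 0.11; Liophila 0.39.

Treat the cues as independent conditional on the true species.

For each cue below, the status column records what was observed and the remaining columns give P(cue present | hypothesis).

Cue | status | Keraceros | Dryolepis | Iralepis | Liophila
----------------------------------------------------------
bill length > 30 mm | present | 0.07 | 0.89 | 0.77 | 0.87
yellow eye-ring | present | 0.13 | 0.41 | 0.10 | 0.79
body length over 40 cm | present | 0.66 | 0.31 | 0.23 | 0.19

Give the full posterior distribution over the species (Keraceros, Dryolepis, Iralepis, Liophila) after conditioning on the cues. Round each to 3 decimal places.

0.010, 0.424, 0.021, 0.545

By Bayes' rule with conditional independence, the unnormalized weight for each hypothesis is prior × ∏ likelihoods:
  Keraceros: 0.15 × 0.07 × 0.13 × 0.66 = 0.0009009
  Dryolepis: 0.35 × 0.89 × 0.41 × 0.31 = 0.039592
  Iralepis: 0.11 × 0.77 × 0.10 × 0.23 = 0.0019481
  Liophila: 0.39 × 0.87 × 0.79 × 0.19 = 0.050929
The unnormalized weights sum to 0.09337.
P(Keraceros | evidence) = 0.0009009 / 0.09337 ≈ 0.010
P(Dryolepis | evidence) = 0.039592 / 0.09337 ≈ 0.424
P(Iralepis | evidence) = 0.0019481 / 0.09337 ≈ 0.021
P(Liophila | evidence) = 0.050929 / 0.09337 ≈ 0.545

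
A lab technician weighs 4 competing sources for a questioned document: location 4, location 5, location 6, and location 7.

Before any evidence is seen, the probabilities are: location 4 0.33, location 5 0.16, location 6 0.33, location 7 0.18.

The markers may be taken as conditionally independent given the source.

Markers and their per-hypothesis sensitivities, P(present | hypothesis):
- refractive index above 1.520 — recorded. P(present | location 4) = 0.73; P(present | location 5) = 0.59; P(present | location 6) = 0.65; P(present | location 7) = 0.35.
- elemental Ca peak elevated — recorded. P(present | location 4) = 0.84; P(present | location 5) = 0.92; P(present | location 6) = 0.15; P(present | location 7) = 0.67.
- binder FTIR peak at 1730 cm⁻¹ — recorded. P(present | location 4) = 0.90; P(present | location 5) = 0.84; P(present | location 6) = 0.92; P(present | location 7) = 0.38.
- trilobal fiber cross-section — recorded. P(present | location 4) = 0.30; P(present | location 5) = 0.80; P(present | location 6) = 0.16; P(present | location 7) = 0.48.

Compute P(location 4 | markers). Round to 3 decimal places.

0.436

Multiply each prior by the joint likelihood of the marker pattern:
  location 4: 0.33 × 0.73 × 0.84 × 0.90 × 0.30 = 0.054636
  location 5: 0.16 × 0.59 × 0.92 × 0.84 × 0.80 = 0.058362
  location 6: 0.33 × 0.65 × 0.15 × 0.92 × 0.16 = 0.0047362
  location 7: 0.18 × 0.35 × 0.67 × 0.38 × 0.48 = 0.0076991
Normalizing constant Z = 0.054636 + 0.058362 + 0.0047362 + 0.0076991 = 0.12543.
P(location 4 | evidence) = 0.054636 / 0.12543 ≈ 0.436.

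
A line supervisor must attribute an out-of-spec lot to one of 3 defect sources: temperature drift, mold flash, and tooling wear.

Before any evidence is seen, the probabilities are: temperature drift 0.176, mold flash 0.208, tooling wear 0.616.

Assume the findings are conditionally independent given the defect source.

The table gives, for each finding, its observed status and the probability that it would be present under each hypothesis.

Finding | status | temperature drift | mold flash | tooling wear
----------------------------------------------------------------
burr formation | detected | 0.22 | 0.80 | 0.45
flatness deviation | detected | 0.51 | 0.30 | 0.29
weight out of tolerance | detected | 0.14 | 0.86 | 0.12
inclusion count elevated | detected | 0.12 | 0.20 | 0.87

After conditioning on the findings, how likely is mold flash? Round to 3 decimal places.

For each hypothesis, the unnormalized posterior weight is prior × product of the finding likelihoods:
  temperature drift: 0.176 × 0.22 × 0.51 × 0.14 × 0.12 = 0.00033175
  mold flash: 0.208 × 0.80 × 0.30 × 0.86 × 0.20 = 0.0085862
  tooling wear: 0.616 × 0.45 × 0.29 × 0.12 × 0.87 = 0.0083925
Normalizing constant Z = 0.00033175 + 0.0085862 + 0.0083925 = 0.017311.
P(mold flash | evidence) = 0.0085862 / 0.017311 ≈ 0.496.

0.496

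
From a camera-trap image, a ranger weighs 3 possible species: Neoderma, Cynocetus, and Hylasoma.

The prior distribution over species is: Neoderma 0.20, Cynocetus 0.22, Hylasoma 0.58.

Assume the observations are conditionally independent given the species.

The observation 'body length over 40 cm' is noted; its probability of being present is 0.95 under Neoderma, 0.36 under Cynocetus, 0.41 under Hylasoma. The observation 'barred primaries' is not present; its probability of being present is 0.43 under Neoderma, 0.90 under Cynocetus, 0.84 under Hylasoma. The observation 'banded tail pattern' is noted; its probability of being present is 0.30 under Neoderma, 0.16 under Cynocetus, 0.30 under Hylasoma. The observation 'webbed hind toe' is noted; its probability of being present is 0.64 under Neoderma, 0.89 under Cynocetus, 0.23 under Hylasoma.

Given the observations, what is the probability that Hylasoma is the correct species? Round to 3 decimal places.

0.107

By Bayes' rule with conditional independence, the unnormalized weight for each hypothesis is prior × ∏ likelihoods (using 1 − P(present | H) for each absent observation):
  Neoderma: 0.20 × 0.95 × (1 − 0.43) × 0.30 × 0.64 = 0.020794
  Cynocetus: 0.22 × 0.36 × (1 − 0.90) × 0.16 × 0.89 = 0.0011278
  Hylasoma: 0.58 × 0.41 × (1 − 0.84) × 0.30 × 0.23 = 0.0026253
The unnormalized weights sum to 0.024547.
P(Hylasoma | evidence) = 0.0026253 / 0.024547 ≈ 0.107.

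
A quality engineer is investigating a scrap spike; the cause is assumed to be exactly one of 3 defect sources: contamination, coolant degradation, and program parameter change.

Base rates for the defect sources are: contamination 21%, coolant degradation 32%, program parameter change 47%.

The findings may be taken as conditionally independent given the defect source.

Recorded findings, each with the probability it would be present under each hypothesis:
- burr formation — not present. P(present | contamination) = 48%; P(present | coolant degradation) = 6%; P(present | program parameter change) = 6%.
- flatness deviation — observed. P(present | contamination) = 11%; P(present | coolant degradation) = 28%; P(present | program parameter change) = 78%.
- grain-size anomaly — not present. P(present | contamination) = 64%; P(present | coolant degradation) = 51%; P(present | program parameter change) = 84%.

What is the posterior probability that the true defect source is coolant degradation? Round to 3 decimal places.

By Bayes' rule with conditional independence, the unnormalized weight for each hypothesis is prior × ∏ likelihoods (using 1 − P(present | H) for each absent finding):
  contamination: 0.21 × (1 − 0.48) × 0.11 × (1 − 0.64) = 0.0043243
  coolant degradation: 0.32 × (1 − 0.06) × 0.28 × (1 − 0.51) = 0.04127
  program parameter change: 0.47 × (1 − 0.06) × 0.78 × (1 − 0.84) = 0.055137
Marginal likelihood of the evidence = 0.10073.
P(coolant degradation | evidence) = 0.04127 / 0.10073 ≈ 0.410.

0.410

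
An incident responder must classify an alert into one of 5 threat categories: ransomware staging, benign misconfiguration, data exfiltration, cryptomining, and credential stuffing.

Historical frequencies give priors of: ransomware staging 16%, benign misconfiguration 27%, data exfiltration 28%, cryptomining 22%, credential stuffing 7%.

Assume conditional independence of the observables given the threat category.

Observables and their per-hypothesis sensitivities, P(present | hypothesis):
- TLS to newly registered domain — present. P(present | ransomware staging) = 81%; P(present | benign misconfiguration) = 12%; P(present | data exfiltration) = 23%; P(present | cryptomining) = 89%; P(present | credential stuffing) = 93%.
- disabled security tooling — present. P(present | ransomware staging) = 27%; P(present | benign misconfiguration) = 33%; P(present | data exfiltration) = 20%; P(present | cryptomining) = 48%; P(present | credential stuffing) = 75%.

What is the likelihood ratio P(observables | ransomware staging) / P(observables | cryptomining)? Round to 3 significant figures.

The Bayes factor is the ratio of the joint likelihoods of the observable pattern under the two hypotheses.
  ransomware staging: 0.81 × 0.27 = 0.2187
  cryptomining: 0.89 × 0.48 = 0.4272
Bayes factor = 0.2187 / 0.4272 ≈ 0.512

0.512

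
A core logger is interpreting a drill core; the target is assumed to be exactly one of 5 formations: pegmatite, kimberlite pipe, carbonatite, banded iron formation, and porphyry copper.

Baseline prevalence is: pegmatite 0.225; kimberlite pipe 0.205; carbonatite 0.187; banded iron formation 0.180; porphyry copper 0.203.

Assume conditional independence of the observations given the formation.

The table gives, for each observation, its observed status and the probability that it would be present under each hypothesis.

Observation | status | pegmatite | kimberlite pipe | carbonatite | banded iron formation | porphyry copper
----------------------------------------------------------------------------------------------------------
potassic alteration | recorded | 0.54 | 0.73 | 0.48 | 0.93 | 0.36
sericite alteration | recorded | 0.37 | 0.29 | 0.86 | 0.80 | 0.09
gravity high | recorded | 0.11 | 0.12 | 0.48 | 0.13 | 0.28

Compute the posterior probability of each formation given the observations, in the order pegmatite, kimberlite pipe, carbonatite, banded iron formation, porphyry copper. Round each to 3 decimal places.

0.074, 0.078, 0.558, 0.262, 0.028

By Bayes' rule with conditional independence, the unnormalized weight for each hypothesis is prior × ∏ likelihoods:
  pegmatite: 0.225 × 0.54 × 0.37 × 0.11 = 0.0049451
  kimberlite pipe: 0.205 × 0.73 × 0.29 × 0.12 = 0.0052078
  carbonatite: 0.187 × 0.48 × 0.86 × 0.48 = 0.037053
  banded iron formation: 0.180 × 0.93 × 0.80 × 0.13 = 0.01741
  porphyry copper: 0.203 × 0.36 × 0.09 × 0.28 = 0.0018416
The unnormalized weights sum to 0.066457.
P(pegmatite | evidence) = 0.0049451 / 0.066457 ≈ 0.074
P(kimberlite pipe | evidence) = 0.0052078 / 0.066457 ≈ 0.078
P(carbonatite | evidence) = 0.037053 / 0.066457 ≈ 0.558
P(banded iron formation | evidence) = 0.01741 / 0.066457 ≈ 0.262
P(porphyry copper | evidence) = 0.0018416 / 0.066457 ≈ 0.028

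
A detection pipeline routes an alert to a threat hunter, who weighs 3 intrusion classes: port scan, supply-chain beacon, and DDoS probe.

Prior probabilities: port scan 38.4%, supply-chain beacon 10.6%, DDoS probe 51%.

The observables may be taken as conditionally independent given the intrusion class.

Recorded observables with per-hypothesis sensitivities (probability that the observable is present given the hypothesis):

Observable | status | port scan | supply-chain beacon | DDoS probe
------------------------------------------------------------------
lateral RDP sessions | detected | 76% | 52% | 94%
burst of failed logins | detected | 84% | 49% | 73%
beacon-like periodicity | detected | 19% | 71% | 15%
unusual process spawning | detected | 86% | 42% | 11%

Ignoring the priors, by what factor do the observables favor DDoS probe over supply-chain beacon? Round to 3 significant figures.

Take the product of per-observable likelihoods under each hypothesis, then divide.
  DDoS probe: 0.94 × 0.73 × 0.15 × 0.11 = 0.011322
  supply-chain beacon: 0.52 × 0.49 × 0.71 × 0.42 = 0.075981
Bayes factor = 0.011322 / 0.075981 ≈ 0.149

0.149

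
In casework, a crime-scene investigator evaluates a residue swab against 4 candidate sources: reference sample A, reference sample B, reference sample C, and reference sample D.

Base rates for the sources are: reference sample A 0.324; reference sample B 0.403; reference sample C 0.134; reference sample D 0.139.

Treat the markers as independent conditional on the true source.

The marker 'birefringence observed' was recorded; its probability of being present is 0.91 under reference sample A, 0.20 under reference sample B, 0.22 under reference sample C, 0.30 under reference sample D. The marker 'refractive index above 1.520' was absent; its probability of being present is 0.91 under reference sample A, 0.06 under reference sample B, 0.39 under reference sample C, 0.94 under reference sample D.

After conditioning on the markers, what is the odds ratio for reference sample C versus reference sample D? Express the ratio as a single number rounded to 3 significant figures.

The normalizing constant cancels in an odds ratio, so compute prior × likelihood for the two hypotheses only (using 1 − P(present | H) for each absent marker):
  reference sample C: 0.134 × 0.22 × (1 − 0.39) = 0.017983
  reference sample D: 0.139 × 0.30 × (1 − 0.94) = 0.002502
Posterior odds = 0.017983 / 0.002502 ≈ 7.19.

7.19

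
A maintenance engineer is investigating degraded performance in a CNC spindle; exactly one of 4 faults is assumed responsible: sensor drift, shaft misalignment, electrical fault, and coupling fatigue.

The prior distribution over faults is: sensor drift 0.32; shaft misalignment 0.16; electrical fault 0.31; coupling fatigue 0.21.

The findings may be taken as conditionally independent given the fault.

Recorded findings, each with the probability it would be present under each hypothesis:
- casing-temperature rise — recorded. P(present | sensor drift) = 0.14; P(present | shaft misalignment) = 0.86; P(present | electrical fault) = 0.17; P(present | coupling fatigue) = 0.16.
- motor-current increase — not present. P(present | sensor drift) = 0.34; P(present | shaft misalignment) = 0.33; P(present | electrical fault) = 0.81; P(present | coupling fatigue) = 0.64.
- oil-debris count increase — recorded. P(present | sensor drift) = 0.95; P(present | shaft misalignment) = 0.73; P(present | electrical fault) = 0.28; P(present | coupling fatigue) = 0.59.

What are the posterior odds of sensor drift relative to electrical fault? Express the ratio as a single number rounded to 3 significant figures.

Posterior odds equal prior odds times the likelihood ratio; only the two competing hypotheses matter (using 1 − P(present | H) for each absent finding).
  sensor drift: 0.32 × 0.14 × (1 − 0.34) × 0.95 = 0.02809
  electrical fault: 0.31 × 0.17 × (1 − 0.81) × 0.28 = 0.0028036
Odds(sensor drift : electrical fault) = 0.02809 / 0.0028036 ≈ 10.0.

10.0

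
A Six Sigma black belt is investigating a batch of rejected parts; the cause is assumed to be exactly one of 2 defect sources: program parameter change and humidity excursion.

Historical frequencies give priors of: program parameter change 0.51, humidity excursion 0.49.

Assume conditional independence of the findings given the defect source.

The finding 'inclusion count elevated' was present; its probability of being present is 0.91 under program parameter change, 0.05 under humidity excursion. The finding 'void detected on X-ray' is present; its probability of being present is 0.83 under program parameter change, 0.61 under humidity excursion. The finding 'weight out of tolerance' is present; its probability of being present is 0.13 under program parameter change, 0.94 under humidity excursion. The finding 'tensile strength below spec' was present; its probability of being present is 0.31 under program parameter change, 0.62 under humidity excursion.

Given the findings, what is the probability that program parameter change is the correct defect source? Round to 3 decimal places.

By Bayes' rule with conditional independence, the unnormalized weight for each hypothesis is prior × ∏ likelihoods:
  program parameter change: 0.51 × 0.91 × 0.83 × 0.13 × 0.31 = 0.015524
  humidity excursion: 0.49 × 0.05 × 0.61 × 0.94 × 0.62 = 0.0087099
Marginal likelihood of the evidence = 0.024234.
P(program parameter change | evidence) = 0.015524 / 0.024234 ≈ 0.641.

0.641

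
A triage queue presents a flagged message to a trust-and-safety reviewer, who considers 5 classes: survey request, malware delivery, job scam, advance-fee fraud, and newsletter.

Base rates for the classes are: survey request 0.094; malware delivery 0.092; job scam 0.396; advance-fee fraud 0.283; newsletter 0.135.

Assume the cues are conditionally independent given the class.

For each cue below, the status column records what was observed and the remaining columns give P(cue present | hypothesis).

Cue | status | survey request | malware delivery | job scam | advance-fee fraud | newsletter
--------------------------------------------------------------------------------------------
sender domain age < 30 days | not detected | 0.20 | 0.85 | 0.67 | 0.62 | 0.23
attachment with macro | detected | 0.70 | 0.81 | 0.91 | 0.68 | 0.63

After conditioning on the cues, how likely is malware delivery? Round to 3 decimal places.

For each hypothesis, the unnormalized posterior weight is prior × product of the cue likelihoods (using 1 − P(present | H) for each absent cue):
  survey request: 0.094 × (1 − 0.20) × 0.70 = 0.05264
  malware delivery: 0.092 × (1 − 0.85) × 0.81 = 0.011178
  job scam: 0.396 × (1 − 0.67) × 0.91 = 0.11892
  advance-fee fraud: 0.283 × (1 − 0.62) × 0.68 = 0.073127
  newsletter: 0.135 × (1 − 0.23) × 0.63 = 0.065489
The unnormalized weights sum to 0.32135.
P(malware delivery | evidence) = 0.011178 / 0.32135 ≈ 0.035.

0.035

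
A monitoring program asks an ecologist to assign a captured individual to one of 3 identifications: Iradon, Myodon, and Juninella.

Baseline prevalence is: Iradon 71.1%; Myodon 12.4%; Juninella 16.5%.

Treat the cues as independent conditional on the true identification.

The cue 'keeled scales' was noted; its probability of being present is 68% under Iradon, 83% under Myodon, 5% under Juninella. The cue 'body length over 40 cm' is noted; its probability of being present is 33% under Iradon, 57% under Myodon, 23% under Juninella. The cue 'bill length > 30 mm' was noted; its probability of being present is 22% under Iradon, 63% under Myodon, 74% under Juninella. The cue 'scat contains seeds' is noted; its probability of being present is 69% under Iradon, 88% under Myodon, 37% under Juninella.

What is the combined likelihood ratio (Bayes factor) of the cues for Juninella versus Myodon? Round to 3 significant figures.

Joint likelihood of the cue pattern under each hypothesis:
  Juninella: 0.05 × 0.23 × 0.74 × 0.37 = 0.0031487
  Myodon: 0.83 × 0.57 × 0.63 × 0.88 = 0.26229
Bayes factor = 0.0031487 / 0.26229 ≈ 0.0120

0.0120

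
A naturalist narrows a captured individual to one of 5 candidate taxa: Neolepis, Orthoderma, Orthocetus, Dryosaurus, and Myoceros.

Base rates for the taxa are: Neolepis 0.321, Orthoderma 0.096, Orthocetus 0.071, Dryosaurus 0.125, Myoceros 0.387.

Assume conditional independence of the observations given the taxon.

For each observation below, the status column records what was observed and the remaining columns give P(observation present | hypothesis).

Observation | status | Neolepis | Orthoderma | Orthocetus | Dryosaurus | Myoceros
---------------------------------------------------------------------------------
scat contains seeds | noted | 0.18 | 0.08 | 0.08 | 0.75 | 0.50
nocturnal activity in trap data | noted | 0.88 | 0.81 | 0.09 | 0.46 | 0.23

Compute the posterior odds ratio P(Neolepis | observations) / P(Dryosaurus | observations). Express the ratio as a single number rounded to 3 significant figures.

1.18

Posterior odds equal prior odds times the likelihood ratio; only the two competing hypotheses matter.
  Neolepis: 0.321 × 0.18 × 0.88 = 0.050846
  Dryosaurus: 0.125 × 0.75 × 0.46 = 0.043125
Posterior odds = 0.050846 / 0.043125 ≈ 1.18.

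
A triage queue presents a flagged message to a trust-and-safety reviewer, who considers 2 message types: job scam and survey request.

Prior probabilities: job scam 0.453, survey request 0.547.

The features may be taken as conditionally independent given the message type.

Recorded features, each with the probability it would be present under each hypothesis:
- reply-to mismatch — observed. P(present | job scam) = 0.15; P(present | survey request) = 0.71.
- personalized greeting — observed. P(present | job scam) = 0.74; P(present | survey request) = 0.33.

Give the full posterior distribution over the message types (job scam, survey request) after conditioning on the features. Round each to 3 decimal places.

0.282, 0.718

For each hypothesis, the unnormalized posterior weight is prior × product of the feature likelihoods:
  job scam: 0.453 × 0.15 × 0.74 = 0.050283
  survey request: 0.547 × 0.71 × 0.33 = 0.12816
Marginal likelihood of the evidence = 0.17845.
P(job scam | evidence) = 0.050283 / 0.17845 ≈ 0.282
P(survey request | evidence) = 0.12816 / 0.17845 ≈ 0.718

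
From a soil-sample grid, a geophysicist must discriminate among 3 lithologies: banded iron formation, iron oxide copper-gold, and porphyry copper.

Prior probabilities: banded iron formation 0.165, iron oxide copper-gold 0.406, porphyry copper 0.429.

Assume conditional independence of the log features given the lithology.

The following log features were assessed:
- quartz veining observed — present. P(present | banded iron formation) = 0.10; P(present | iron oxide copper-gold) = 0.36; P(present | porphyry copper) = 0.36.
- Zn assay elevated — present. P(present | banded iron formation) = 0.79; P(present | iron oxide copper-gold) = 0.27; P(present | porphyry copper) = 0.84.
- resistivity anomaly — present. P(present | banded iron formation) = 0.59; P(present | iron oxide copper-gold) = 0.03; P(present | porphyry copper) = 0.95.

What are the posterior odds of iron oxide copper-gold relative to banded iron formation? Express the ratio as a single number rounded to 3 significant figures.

The normalizing constant cancels in an odds ratio, so compute prior × likelihood for the two hypotheses only:
  iron oxide copper-gold: 0.406 × 0.36 × 0.27 × 0.03 = 0.0011839
  banded iron formation: 0.165 × 0.10 × 0.79 × 0.59 = 0.0076907
Posterior odds = 0.0011839 / 0.0076907 ≈ 0.154.

0.154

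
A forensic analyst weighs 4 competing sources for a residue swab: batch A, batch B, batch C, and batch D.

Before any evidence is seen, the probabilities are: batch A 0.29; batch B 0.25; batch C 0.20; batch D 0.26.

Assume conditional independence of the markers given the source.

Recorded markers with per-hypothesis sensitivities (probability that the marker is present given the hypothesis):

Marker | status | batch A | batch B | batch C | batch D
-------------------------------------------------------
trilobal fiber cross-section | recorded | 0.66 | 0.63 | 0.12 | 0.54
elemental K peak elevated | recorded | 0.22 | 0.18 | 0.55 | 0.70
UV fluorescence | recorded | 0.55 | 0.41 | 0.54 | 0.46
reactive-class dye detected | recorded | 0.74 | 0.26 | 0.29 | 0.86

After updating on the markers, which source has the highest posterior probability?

batch D

By Bayes' rule with conditional independence, the unnormalized weight for each hypothesis is prior × ∏ likelihoods:
  batch A: 0.29 × 0.66 × 0.22 × 0.55 × 0.74 = 0.017138
  batch B: 0.25 × 0.63 × 0.18 × 0.41 × 0.26 = 0.0030221
  batch C: 0.20 × 0.12 × 0.55 × 0.54 × 0.29 = 0.0020671
  batch D: 0.26 × 0.54 × 0.70 × 0.46 × 0.86 = 0.03888
Marginal likelihood of the evidence = 0.061107.
P(batch A | evidence) ≈ 0.017138 / 0.061107 ≈ 0.280
P(batch B | evidence) ≈ 0.0030221 / 0.061107 ≈ 0.049
P(batch C | evidence) ≈ 0.0020671 / 0.061107 ≈ 0.034
P(batch D | evidence) ≈ 0.03888 / 0.061107 ≈ 0.636
The largest is 0.636, so batch D is most probable.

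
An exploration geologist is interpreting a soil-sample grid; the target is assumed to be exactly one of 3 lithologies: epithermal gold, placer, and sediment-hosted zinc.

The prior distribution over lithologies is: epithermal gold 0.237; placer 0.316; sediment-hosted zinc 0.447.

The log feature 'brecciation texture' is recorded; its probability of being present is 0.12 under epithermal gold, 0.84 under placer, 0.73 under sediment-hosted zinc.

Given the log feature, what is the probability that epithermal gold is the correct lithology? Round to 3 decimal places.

Multiply each prior by the likelihood of the log feature:
  epithermal gold: 0.237 × 0.12 = 0.02844
  placer: 0.316 × 0.84 = 0.26544
  sediment-hosted zinc: 0.447 × 0.73 = 0.32631
The unnormalized weights sum to 0.62019.
P(epithermal gold | evidence) = 0.02844 / 0.62019 ≈ 0.046.

0.046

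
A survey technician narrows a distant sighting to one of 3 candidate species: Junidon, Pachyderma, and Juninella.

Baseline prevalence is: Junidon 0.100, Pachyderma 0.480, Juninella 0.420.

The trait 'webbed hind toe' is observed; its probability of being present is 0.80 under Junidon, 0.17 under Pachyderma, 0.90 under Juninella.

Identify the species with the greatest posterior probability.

Juninella

Multiply each prior by the likelihood of the trait:
  Junidon: 0.100 × 0.80 = 0.08
  Pachyderma: 0.480 × 0.17 = 0.0816
  Juninella: 0.420 × 0.90 = 0.378
Marginal likelihood of the evidence = 0.5396.
P(Junidon | evidence) ≈ 0.08 / 0.5396 ≈ 0.148
P(Pachyderma | evidence) ≈ 0.0816 / 0.5396 ≈ 0.151
P(Juninella | evidence) ≈ 0.378 / 0.5396 ≈ 0.701
The largest is 0.701, so Juninella is most probable.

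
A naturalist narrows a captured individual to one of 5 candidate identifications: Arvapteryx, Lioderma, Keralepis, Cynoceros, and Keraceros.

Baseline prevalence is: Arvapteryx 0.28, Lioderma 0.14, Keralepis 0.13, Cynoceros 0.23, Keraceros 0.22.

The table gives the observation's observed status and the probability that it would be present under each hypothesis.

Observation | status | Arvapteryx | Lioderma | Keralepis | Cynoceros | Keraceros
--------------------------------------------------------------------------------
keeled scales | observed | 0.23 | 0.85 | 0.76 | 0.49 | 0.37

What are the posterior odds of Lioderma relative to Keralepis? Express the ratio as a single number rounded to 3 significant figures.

Posterior odds equal prior odds times the likelihood ratio; only the two competing hypotheses matter.
  Lioderma: 0.14 × 0.85 = 0.119
  Keralepis: 0.13 × 0.76 = 0.0988
Odds(Lioderma : Keralepis) = 0.119 / 0.0988 ≈ 1.20.

1.20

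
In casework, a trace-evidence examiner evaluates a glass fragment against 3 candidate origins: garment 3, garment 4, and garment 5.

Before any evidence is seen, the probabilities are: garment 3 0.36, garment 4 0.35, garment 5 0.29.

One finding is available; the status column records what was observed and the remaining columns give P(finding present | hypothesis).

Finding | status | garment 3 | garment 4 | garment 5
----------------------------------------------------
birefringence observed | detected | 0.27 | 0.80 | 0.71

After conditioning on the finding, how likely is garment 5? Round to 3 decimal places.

Multiply each prior by the likelihood of the finding:
  garment 3: 0.36 × 0.27 = 0.0972
  garment 4: 0.35 × 0.80 = 0.28
  garment 5: 0.29 × 0.71 = 0.2059
Normalizing constant Z = 0.0972 + 0.28 + 0.2059 = 0.5831.
P(garment 5 | evidence) = 0.2059 / 0.5831 ≈ 0.353.

0.353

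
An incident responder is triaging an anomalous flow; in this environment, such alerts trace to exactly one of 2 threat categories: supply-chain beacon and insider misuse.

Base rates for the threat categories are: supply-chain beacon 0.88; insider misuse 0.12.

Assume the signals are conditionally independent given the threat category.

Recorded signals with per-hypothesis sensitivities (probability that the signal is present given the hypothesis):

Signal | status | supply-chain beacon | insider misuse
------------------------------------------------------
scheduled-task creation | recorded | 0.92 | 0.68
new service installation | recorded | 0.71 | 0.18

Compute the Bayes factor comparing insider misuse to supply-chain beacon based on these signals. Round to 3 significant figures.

Joint likelihood of the signal pattern under each hypothesis:
  insider misuse: 0.68 × 0.18 = 0.1224
  supply-chain beacon: 0.92 × 0.71 = 0.6532
Bayes factor = 0.1224 / 0.6532 ≈ 0.187

0.187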